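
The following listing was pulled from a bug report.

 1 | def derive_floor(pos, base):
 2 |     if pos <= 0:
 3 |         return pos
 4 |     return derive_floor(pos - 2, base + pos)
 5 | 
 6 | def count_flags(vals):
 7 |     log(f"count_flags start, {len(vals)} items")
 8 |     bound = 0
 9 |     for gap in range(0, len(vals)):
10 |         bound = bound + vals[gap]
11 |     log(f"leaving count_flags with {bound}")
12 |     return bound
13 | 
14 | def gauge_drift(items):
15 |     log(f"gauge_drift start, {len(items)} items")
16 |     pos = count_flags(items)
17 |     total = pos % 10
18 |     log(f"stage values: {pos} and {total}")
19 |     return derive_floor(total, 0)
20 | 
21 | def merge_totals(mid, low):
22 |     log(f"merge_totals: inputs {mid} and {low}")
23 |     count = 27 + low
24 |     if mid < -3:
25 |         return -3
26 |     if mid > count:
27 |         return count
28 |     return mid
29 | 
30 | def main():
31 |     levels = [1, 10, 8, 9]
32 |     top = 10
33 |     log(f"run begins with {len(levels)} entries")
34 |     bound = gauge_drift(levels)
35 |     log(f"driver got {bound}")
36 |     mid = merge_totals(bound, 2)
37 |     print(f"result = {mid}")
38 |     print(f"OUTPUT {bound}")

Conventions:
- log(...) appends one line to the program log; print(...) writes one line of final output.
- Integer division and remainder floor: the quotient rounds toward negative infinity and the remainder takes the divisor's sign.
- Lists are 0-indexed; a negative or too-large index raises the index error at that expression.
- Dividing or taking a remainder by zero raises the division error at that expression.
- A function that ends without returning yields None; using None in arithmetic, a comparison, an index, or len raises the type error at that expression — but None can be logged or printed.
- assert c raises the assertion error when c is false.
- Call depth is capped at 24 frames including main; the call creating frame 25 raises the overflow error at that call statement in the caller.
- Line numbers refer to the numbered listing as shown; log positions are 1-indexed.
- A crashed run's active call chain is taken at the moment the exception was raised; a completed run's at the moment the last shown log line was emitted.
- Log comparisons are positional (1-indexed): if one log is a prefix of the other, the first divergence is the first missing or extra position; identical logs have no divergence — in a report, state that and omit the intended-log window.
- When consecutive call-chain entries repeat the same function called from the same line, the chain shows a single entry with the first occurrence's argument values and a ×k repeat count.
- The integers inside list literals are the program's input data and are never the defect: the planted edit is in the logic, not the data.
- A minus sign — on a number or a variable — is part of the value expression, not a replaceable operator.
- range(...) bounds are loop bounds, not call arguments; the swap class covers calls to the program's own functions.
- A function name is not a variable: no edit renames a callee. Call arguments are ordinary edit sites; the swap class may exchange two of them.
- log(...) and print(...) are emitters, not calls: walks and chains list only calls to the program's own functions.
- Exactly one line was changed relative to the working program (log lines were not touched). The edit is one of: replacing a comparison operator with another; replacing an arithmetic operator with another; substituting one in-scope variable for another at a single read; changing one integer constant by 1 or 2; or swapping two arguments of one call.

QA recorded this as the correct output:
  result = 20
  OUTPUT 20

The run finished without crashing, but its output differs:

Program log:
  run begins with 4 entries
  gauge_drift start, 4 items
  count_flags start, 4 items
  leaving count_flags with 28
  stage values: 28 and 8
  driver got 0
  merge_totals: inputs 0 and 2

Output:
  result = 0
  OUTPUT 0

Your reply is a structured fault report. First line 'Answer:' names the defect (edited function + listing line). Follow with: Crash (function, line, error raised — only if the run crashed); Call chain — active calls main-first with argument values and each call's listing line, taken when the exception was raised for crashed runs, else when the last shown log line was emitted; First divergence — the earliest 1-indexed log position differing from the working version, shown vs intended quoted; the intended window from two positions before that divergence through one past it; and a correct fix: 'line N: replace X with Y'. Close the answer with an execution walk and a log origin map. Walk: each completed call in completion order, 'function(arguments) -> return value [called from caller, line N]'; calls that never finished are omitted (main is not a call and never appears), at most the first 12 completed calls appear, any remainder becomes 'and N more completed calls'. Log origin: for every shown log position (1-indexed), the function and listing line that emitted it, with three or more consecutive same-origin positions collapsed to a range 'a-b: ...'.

Answer: the defect is in derive_floor at line 3.
Key observation: The log first diverges at position 6: the faulty run prints 'driver got 0' where the working version prints 'driver got 20'.
Call chain: main -> merge_totals(0, 2) (called at line 36).
First divergence: at position 6 the run shows 'driver got 0' where the working version logs 'driver got 20'.
Intended log window:
  4: leaving count_flags with 28
  5: stage values: 28 and 8
  6: driver got 20
  7: merge_totals: inputs 20 and 2
Execution walk:
  count_flags([1, 10, 8, 9]) -> 28  [called from gauge_drift, line 16]
  derive_floor(0, 20) -> 0  [called from derive_floor, line 4]
  derive_floor(2, 18) -> 0  [called from derive_floor, line 4]
  derive_floor(4, 14) -> 0  [called from derive_floor, line 4]
  derive_floor(6, 8) -> 0  [called from derive_floor, line 4]
  derive_floor(8, 0) -> 0  [called from gauge_drift, line 19]
  gauge_drift([1, 10, 8, 9]) -> 0  [called from main, line 34]
  merge_totals(0, 2) -> 0  [called from main, line 36]
Origin of each log line:
  1: emitted by main (line 33)
  2: emitted by gauge_drift (line 15)
  3: emitted by count_flags (line 7)
  4: emitted by count_flags (line 11)
  5: emitted by gauge_drift (line 18)
  6: emitted by main (line 35)
  7: emitted by merge_totals (line 22)
A correct fix: line 3: replace `pos` with `base`.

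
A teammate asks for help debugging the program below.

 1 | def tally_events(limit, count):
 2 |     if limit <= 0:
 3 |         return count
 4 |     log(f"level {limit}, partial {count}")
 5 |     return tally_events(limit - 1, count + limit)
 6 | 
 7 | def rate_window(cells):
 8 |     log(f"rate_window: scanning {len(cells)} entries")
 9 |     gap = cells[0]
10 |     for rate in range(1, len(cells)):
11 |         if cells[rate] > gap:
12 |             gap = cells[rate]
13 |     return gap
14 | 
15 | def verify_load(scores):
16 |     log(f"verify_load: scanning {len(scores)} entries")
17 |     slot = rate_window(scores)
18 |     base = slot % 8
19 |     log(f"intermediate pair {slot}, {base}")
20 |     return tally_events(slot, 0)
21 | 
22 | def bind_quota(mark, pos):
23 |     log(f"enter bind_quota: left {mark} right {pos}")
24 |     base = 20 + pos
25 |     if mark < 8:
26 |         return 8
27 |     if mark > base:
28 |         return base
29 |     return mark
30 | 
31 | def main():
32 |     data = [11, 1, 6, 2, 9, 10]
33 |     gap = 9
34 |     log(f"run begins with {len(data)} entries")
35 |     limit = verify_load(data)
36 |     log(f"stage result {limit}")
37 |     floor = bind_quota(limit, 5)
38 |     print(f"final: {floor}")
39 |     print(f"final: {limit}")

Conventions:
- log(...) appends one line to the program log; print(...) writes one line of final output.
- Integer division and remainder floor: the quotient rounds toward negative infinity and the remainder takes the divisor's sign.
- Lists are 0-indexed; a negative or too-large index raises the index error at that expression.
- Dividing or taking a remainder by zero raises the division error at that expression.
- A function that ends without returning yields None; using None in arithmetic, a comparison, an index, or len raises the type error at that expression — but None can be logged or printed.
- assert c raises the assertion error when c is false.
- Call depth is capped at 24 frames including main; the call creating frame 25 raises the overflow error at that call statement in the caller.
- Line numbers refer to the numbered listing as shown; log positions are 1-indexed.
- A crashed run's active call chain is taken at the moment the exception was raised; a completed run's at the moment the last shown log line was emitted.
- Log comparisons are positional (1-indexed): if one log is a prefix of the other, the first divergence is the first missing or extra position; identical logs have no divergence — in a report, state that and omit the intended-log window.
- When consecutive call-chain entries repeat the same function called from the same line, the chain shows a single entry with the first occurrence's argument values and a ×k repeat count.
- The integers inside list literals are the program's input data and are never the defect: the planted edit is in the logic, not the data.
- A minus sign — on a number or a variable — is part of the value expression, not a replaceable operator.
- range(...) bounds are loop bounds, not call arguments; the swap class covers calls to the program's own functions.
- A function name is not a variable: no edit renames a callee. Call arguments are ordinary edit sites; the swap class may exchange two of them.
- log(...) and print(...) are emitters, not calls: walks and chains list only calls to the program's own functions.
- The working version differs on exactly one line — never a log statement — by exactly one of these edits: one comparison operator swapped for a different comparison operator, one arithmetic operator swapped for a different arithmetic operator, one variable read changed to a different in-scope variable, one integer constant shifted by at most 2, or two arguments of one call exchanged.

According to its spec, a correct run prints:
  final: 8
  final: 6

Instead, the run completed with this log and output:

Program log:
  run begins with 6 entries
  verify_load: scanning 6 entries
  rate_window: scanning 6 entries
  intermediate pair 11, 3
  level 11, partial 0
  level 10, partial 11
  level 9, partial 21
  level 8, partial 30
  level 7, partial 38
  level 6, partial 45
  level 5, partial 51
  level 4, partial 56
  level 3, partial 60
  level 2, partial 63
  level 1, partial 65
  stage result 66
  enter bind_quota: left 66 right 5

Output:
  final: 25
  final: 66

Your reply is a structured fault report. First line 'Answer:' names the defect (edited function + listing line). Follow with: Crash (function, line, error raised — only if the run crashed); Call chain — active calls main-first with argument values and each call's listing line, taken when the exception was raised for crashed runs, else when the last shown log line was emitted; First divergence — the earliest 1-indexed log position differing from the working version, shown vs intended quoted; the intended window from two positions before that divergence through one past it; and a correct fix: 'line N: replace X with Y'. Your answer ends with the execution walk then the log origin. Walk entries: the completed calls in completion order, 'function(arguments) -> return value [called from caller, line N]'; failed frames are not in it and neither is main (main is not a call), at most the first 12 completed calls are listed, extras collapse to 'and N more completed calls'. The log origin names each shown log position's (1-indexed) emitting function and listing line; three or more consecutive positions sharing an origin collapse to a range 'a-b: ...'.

Answer: the defect is in verify_load at line 20.
The tell: Position 5 is the first bad log line: 'level 11, partial 0' should read 'level 3, partial 0'.
Call chain: main -> bind_quota(66, 5) (called at line 37).
First divergence: position 5 — the shown line 'level 11, partial 0' should read 'level 3, partial 0'.
Intended log window:
  3: rate_window: scanning 6 entries
  4: intermediate pair 11, 3
  5: level 3, partial 0
  6: level 2, partial 3
Execution walk:
  rate_window([11, 1, 6, 2, 9, 10]) -> 11  [called from verify_load, line 17]
  tally_events(0, 66) -> 66  [called from tally_events, line 5]
  tally_events(1, 65) -> 66  [called from tally_events, line 5]
  tally_events(2, 63) -> 66  [called from tally_events, line 5]
  tally_events(3, 60) -> 66  [called from tally_events, line 5]
  tally_events(4, 56) -> 66  [called from tally_events, line 5]
  tally_events(5, 51) -> 66  [called from tally_events, line 5]
  tally_events(6, 45) -> 66  [called from tally_events, line 5]
  tally_events(7, 38) -> 66  [called from tally_events, line 5]
  tally_events(8, 30) -> 66  [called from tally_events, line 5]
  tally_events(9, 21) -> 66  [called from tally_events, line 5]
  tally_events(10, 11) -> 66  [called from tally_events, line 5]
  ... and 3 more completed calls
Log line origins:
  1: emitted by main (line 34)
  2: emitted by verify_load (line 16)
  3: emitted by rate_window (line 8)
  4: emitted by verify_load (line 19)
  5-15: emitted by tally_events (line 4)
  16: emitted by main (line 36)
  17: emitted by bind_quota (line 23)
A correct fix: line 20: replace `slot` with `base`.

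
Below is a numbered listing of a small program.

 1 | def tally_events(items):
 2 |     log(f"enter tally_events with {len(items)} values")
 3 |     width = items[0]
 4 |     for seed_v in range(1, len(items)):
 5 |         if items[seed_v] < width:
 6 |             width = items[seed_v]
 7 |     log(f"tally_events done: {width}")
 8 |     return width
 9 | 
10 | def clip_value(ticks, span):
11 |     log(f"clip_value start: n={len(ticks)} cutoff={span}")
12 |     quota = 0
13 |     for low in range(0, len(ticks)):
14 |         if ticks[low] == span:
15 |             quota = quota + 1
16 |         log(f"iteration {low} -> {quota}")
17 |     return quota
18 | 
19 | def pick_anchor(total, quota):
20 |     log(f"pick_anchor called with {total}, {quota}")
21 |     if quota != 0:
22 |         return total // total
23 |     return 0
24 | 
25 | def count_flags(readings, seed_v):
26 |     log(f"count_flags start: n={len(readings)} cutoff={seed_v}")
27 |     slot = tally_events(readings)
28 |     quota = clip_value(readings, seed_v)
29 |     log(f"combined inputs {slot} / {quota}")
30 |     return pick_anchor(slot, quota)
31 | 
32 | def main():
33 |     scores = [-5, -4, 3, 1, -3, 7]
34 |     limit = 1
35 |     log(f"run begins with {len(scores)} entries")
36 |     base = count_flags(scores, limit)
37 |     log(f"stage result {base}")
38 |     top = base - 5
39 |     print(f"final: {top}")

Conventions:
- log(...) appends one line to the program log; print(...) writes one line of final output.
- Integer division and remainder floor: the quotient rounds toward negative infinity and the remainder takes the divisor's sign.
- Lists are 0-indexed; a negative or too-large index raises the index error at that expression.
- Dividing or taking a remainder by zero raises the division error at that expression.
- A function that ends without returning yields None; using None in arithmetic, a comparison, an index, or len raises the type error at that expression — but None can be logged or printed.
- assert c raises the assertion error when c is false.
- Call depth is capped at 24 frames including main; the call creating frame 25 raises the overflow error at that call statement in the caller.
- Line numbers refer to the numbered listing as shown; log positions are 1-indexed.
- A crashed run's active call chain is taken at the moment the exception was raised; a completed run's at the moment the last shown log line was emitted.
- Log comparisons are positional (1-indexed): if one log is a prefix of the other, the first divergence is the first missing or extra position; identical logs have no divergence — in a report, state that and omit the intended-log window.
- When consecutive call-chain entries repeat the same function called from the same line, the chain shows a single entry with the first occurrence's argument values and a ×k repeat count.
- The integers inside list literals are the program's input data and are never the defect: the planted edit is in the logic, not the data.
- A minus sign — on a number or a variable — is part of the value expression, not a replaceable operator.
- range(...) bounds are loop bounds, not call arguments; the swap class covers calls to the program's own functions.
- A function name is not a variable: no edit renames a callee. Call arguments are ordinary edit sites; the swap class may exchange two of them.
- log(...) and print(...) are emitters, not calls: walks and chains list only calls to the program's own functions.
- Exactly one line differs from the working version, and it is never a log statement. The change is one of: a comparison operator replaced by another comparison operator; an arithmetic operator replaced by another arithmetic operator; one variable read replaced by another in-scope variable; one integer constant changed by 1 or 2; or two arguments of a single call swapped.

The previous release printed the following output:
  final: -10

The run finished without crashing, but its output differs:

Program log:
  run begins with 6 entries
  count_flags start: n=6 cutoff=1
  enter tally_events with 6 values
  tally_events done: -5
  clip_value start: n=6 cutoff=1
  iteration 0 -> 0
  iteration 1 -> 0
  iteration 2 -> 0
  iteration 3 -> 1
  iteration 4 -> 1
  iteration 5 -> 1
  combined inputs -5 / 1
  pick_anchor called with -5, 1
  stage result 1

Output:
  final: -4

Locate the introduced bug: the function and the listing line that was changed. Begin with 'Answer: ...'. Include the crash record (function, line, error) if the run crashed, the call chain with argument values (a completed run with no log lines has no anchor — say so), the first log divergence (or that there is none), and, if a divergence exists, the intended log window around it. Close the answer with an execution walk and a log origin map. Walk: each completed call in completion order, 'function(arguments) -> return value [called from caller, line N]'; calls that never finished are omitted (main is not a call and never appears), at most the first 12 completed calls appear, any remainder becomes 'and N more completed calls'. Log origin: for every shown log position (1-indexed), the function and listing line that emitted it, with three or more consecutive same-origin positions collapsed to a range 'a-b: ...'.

Answer: the defect is in pick_anchor at line 22.
Core observation: The earliest visible damage is log position 14 — 'stage result 1' rather than the intended 'stage result -5'.
Call chain: main.
First divergence: at position 14 the run shows 'stage result 1' where the working version logs 'stage result -5'.
Intended log window:
  12: combined inputs -5 / 1
  13: pick_anchor called with -5, 1
  14: stage result -5
Execution walk:
  tally_events([-5, -4, 3, 1, -3, 7]) -> -5  [called from count_flags, line 27]
  clip_value([-5, -4, 3, 1, -3, 7], 1) -> 1  [called from count_flags, line 28]
  pick_anchor(-5, 1) -> 1  [called from count_flags, line 30]
  count_flags([-5, -4, 3, 1, -3, 7], 1) -> 1  [called from main, line 36]
Origin of each log line:
  1 — main, line 35
  2 — count_flags, line 26
  3 — tally_events, line 2
  4 — tally_events, line 7
  5 — clip_value, line 11
  6-11 — clip_value, line 16
  12 — count_flags, line 29
  13 — pick_anchor, line 20
  14 — main, line 37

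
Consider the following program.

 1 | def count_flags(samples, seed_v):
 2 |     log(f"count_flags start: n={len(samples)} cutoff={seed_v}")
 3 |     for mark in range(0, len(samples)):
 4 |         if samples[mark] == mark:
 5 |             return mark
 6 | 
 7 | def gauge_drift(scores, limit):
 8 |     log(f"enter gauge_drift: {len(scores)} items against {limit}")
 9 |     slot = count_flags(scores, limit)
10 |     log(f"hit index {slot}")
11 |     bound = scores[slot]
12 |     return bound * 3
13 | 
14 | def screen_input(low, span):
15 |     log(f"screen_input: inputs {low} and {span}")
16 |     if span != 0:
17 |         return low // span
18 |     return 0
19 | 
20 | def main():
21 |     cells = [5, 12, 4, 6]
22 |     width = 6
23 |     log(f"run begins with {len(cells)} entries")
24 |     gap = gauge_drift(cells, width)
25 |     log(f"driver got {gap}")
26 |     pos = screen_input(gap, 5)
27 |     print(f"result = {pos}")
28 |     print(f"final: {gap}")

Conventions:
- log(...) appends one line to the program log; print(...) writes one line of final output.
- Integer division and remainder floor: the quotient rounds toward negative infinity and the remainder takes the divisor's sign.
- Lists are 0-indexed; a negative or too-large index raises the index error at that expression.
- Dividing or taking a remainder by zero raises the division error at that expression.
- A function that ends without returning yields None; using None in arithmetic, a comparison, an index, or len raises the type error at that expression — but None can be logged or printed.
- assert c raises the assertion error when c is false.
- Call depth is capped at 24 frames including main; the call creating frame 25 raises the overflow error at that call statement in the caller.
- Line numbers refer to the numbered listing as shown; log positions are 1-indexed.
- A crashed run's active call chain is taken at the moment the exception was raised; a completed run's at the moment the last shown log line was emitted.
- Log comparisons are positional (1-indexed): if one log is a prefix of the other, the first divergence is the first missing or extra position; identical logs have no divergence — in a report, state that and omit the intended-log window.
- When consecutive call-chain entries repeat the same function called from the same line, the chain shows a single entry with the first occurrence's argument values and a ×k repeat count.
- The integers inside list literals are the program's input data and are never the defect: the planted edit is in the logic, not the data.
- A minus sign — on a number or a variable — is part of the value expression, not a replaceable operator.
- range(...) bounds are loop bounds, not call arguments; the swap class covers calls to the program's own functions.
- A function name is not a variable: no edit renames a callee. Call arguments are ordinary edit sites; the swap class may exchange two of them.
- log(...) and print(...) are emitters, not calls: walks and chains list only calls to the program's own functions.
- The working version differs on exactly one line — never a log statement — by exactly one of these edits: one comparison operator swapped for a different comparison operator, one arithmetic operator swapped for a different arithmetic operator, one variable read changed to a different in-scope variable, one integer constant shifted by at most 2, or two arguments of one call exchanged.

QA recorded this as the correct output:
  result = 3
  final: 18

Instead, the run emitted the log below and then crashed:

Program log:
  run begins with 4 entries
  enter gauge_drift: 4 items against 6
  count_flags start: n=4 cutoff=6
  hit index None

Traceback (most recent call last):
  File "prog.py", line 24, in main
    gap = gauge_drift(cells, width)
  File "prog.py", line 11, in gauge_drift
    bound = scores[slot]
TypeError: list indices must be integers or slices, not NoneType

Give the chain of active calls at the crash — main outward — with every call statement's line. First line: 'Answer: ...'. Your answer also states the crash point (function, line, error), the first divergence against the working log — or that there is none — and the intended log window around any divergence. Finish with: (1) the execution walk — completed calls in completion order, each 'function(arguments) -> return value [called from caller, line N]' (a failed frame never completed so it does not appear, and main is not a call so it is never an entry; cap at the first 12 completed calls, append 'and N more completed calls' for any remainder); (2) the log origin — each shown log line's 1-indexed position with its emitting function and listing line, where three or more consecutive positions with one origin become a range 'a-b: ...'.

Answer: main -> gauge_drift (called at line 24).
The tell: Log line 4 is where behavior first shows: 'hit index None' appears instead of 'hit index 3'.
Crash: gauge_drift, line 11, TypeError.
First divergence: at position 4 the run shows 'hit index None' where the working version logs 'hit index 3'.
Intended log window:
  2: enter gauge_drift: 4 items against 6
  3: count_flags start: n=4 cutoff=6
  4: hit index 3
  5: driver got 18
Execution walk:
  count_flags([5, 12, 4, 6], 6) -> None  [called from gauge_drift, line 9]
Log origin:
  1: from main, line 23
  2: from gauge_drift, line 8
  3: from count_flags, line 2
  4: from gauge_drift, line 10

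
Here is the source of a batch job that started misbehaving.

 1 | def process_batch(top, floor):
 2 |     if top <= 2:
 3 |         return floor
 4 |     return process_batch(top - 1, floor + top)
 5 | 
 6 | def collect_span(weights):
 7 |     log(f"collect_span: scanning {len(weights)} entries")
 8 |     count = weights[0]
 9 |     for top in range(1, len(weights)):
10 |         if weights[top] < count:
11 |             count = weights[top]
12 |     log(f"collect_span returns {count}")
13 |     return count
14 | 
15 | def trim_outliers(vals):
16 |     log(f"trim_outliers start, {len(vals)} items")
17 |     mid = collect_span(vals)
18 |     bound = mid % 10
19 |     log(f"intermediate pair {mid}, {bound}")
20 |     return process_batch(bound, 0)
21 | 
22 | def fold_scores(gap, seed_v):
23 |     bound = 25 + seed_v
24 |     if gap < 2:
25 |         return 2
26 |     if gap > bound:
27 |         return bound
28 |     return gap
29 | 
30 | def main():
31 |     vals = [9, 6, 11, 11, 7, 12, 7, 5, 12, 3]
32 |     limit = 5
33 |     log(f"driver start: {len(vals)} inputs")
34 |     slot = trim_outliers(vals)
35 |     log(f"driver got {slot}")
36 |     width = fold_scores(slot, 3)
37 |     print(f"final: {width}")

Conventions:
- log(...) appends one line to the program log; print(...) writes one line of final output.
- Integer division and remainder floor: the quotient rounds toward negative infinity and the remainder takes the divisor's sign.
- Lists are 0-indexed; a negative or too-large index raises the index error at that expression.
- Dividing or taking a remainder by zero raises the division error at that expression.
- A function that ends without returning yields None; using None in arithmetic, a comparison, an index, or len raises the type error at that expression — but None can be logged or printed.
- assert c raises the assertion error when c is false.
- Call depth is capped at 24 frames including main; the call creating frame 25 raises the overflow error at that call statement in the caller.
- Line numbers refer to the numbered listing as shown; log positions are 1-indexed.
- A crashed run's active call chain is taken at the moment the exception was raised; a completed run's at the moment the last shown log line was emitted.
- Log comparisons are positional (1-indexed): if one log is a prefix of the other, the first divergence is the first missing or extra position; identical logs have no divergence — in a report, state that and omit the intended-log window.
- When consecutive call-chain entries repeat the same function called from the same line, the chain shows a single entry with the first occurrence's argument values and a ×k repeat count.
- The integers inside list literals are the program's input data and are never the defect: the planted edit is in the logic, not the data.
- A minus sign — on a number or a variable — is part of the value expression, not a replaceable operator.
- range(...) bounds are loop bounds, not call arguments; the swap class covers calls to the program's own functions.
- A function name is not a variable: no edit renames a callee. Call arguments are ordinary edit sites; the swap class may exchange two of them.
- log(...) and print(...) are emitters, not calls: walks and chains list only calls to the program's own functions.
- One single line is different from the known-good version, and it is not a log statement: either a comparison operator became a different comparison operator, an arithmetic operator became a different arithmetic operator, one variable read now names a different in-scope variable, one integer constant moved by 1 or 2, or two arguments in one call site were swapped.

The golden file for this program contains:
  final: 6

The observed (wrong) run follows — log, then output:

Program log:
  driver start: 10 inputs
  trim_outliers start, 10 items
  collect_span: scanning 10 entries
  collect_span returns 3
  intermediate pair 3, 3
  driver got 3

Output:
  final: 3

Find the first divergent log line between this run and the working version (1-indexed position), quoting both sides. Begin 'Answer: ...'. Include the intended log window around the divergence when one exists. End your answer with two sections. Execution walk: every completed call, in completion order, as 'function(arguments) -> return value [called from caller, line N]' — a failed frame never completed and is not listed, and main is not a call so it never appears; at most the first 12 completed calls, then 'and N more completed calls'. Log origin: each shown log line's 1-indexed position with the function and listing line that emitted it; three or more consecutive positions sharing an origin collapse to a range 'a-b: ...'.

Answer: position 6 — the shown line 'driver got 3' should read 'driver got 6'.
Intended log window:
  4: collect_span returns 3
  5: intermediate pair 3, 3
  6: driver got 6
Execution walk:
  collect_span([9, 6, 11, 11, 7, 12, 7, 5, 12, 3]) -> 3  [called from trim_outliers, line 17]
  process_batch(2, 3) -> 3  [called from process_batch, line 4]
  process_batch(3, 0) -> 3  [called from trim_outliers, line 20]
  trim_outliers([9, 6, 11, 11, 7, 12, 7, 5, 12, 3]) -> 3  [called from main, line 34]
  fold_scores(3, 3) -> 3  [called from main, line 36]
Log origin:
  1: from main, line 33
  2: from trim_outliers, line 16
  3: from collect_span, line 7
  4: from collect_span, line 12
  5: from trim_outliers, line 19
  6: from main, line 35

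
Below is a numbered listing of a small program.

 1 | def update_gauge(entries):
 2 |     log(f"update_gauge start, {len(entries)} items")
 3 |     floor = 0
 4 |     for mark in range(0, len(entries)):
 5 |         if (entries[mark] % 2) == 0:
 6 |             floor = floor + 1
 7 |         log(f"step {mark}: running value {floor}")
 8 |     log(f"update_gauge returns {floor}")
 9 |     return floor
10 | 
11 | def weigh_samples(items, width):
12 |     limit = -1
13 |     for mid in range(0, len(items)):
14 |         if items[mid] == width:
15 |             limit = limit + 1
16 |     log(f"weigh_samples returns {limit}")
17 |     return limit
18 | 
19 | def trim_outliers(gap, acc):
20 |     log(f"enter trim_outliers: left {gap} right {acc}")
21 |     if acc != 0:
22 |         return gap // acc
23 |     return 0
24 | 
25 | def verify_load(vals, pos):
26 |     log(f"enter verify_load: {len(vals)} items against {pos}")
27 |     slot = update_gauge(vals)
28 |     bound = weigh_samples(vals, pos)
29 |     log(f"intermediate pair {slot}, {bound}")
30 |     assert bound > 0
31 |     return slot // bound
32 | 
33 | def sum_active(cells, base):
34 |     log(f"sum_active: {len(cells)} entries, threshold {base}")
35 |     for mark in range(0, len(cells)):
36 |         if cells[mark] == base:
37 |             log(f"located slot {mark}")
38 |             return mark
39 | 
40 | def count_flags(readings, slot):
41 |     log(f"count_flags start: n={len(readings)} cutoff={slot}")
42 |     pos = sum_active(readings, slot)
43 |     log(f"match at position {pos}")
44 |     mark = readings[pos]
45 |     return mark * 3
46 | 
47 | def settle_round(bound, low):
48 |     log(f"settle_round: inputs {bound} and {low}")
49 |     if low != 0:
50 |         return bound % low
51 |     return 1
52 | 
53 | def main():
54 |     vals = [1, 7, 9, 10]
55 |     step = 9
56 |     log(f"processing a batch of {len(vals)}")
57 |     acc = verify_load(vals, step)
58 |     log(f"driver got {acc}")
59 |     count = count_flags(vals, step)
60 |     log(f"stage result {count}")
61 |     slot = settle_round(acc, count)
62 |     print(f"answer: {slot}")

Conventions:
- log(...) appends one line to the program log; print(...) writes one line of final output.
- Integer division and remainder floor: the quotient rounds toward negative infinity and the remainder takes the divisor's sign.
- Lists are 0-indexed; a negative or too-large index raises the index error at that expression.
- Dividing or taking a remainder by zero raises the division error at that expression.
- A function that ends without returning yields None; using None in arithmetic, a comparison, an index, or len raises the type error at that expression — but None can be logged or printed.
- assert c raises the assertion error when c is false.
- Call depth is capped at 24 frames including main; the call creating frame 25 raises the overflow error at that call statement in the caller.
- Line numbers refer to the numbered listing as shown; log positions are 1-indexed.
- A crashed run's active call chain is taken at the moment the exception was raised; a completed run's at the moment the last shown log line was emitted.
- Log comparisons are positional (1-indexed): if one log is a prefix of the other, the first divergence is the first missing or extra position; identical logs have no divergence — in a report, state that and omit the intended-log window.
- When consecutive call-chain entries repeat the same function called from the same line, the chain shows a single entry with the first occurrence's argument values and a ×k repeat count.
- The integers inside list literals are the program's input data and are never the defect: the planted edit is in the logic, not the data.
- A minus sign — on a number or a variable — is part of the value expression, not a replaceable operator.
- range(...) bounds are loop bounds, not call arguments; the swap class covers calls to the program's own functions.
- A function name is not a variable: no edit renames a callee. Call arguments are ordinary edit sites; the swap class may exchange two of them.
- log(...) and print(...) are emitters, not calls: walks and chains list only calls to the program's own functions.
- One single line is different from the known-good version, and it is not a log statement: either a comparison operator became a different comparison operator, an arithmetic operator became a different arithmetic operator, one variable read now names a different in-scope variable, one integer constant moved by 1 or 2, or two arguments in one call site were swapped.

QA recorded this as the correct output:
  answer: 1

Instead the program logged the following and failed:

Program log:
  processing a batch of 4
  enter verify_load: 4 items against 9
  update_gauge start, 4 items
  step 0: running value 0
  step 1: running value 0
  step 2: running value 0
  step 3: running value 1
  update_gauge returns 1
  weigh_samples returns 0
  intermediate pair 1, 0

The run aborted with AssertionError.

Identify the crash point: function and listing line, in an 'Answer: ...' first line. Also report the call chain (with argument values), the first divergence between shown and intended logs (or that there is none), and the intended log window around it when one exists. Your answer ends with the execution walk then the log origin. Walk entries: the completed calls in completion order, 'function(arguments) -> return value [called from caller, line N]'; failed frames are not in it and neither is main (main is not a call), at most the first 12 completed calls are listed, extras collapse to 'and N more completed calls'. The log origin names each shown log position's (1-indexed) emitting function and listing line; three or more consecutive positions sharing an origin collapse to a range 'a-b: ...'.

Answer: the error was raised in verify_load, line 30.
The tell: Log line 9 is where behavior first shows: 'weigh_samples returns 0' appears instead of 'weigh_samples returns 1'.
Call chain: main -> verify_load([1, 7, 9, 10], 9) (called at line 57).
First divergence: position 9 — shown 'weigh_samples returns 0', intended 'weigh_samples returns 1'.
Intended log window:
  7: step 3: running value 1
  8: update_gauge returns 1
  9: weigh_samples returns 1
  10: intermediate pair 1, 1
Execution walk:
  update_gauge([1, 7, 9, 10]) -> 1  [called from verify_load, line 27]
  weigh_samples([1, 7, 9, 10], 9) -> 0  [called from verify_load, line 28]
Log origin:
  1: logged in main at line 56
  2: logged in verify_load at line 26
  3: logged in update_gauge at line 2
  4-7: logged in update_gauge at line 7
  8: logged in update_gauge at line 8
  9: logged in weigh_samples at line 16
  10: logged in verify_load at line 29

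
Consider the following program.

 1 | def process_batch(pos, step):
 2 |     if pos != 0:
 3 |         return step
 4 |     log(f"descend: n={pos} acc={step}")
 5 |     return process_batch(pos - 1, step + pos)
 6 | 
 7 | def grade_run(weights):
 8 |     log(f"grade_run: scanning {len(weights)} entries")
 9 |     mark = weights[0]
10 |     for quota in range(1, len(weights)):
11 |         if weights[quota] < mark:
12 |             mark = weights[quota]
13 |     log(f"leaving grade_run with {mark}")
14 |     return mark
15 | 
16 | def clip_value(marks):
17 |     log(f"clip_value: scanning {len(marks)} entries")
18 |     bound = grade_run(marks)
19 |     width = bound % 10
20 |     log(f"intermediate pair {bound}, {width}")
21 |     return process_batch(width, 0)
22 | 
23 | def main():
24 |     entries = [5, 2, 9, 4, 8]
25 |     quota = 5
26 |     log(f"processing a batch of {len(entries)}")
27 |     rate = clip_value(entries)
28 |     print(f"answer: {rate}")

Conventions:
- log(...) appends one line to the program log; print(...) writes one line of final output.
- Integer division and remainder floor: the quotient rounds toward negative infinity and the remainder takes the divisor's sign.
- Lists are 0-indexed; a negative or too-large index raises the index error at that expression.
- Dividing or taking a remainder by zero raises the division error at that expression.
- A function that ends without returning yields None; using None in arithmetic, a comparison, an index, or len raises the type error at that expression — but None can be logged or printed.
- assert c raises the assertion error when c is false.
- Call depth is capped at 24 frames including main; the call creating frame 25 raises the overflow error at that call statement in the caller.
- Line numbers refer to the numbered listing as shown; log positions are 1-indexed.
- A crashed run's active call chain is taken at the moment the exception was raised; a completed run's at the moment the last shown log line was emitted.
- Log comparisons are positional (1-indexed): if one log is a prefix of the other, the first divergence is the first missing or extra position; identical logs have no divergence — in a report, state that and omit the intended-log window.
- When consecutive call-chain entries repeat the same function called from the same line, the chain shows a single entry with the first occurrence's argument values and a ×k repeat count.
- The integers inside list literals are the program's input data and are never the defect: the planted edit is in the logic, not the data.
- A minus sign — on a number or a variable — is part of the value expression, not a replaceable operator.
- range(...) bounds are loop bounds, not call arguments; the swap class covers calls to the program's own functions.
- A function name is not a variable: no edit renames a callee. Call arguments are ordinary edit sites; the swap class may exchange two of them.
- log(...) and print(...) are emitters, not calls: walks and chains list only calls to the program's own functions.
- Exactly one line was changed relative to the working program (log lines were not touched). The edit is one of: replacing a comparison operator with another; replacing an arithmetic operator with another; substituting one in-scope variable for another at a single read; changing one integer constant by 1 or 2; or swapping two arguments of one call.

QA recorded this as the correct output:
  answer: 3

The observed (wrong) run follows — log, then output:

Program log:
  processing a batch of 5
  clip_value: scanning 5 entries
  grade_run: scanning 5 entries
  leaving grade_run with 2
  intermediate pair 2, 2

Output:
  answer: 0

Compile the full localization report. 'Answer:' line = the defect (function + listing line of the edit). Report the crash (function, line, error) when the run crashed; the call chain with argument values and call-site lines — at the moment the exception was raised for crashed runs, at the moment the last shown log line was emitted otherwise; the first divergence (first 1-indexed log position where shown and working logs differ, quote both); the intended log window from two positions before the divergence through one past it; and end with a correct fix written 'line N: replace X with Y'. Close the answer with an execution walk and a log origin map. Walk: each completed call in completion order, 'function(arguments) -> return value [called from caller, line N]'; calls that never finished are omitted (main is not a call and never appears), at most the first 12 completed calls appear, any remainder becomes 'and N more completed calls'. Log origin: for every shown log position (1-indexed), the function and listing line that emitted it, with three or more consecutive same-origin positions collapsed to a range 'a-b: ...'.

Answer: the defect is in process_batch at line 2.
Key observation: A complete run would log 'descend: n=2 acc=0' next, but this one stopped at 5 lines.
Call chain: main -> clip_value([5, 2, 9, 4, 8]) (called at line 27).
First divergence: position 6; the shown log stops at 5 lines while the working version next logs 'descend: n=2 acc=0'.
Intended log window:
  4: leaving grade_run with 2
  5: intermediate pair 2, 2
  6: descend: n=2 acc=0
  7: descend: n=1 acc=2
Execution walk:
  grade_run([5, 2, 9, 4, 8]) -> 2  [called from clip_value, line 18]
  process_batch(2, 0) -> 0  [called from clip_value, line 21]
  clip_value([5, 2, 9, 4, 8]) -> 0  [called from main, line 27]
Log origin:
  1: logged in main at line 26
  2: logged in clip_value at line 17
  3: logged in grade_run at line 8
  4: logged in grade_run at line 13
  5: logged in clip_value at line 20
A correct fix: line 2: replace `!=` with `<=`.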